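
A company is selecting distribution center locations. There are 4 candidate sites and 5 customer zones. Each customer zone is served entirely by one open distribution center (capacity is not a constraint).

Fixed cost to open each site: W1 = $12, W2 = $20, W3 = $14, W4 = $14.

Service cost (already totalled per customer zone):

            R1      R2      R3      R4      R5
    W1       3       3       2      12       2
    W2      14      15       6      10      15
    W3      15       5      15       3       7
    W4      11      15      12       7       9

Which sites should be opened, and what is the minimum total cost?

For any fixed open set, each customer zone goes to its cheapest open site; total = fixed + service.
{W1}: R1→W1 3, R2→W1 3, R3→W1 2, R4→W1 12, R5→W1 2. Service 22; fixed 12; total 34.
{W1, W3}: service 13 + fixed 26 = 39
{W1, W4}: service 17 + fixed 26 = 43
{W1, W2, W3, W4}: service 13 + fixed 60 = 73
No other subset beats 34.

Open W1 only; minimum total cost 34.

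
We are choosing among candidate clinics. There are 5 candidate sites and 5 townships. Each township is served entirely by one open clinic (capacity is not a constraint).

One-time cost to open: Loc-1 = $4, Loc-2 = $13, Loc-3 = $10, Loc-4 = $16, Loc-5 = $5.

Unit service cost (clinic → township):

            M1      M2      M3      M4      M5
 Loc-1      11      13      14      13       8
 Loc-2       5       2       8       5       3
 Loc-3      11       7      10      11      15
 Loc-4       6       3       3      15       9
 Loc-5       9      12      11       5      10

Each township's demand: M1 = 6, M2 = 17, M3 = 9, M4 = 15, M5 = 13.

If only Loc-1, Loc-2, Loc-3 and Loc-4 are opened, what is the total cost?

Total cost: 248

Each township is assigned to its cheapest site among the open ones.
{Loc-1, Loc-2, Loc-3, Loc-4}: M1→Loc-2 5·6=30, M2→Loc-2 2·17=34, M3→Loc-4 3·9=27, M4→Loc-2 5·15=75, M5→Loc-2 3·13=39. Service 205; fixed 43; total 248.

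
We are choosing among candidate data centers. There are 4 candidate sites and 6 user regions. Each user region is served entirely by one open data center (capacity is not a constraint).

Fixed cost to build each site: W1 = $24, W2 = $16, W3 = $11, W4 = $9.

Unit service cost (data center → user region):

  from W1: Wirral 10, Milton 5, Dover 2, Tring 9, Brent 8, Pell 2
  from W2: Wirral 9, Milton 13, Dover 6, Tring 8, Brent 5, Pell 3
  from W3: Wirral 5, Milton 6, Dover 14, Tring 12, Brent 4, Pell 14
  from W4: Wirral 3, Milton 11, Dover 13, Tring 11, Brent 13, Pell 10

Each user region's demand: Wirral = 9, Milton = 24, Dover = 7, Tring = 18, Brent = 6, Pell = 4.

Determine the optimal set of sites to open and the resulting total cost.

For any fixed open set, each user region goes to its cheapest open site; total = fixed + service.
{W1, W2, W4}: Wirral→W4 3·9=27, Milton→W1 5·24=120, Dover→W1 2·7=14, Tring→W2 8·18=144, Brent→W2 5·6=30, Pell→W1 2·4=8. Service 343; fixed 49; total 392.
{W1, W2, W3, W4}: service 337 + fixed 60 = 397
{W1, W3, W4}: service 355 + fixed 44 = 399
{W4}: service 698 + fixed 9 = 707
No other subset beats 392.

Open W1, W2 and W4; minimum total cost 392.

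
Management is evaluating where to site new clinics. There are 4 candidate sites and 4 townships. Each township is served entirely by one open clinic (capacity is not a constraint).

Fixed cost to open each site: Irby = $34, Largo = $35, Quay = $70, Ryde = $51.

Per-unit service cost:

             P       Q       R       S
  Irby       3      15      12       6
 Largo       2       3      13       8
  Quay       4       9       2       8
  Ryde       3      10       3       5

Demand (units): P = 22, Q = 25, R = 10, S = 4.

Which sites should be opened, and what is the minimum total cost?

Open Largo and Ryde; minimum total cost 255.

For any fixed open set, each township goes to its cheapest open site; total = fixed + service.
{Largo, Ryde}: P→Largo 2·22=44, Q→Largo 3·25=75, R→Ryde 3·10=30, S→Ryde 5·4=20. Service 169; fixed 86; total 255.
{Largo, Quay}: service 171 + fixed 105 = 276
{Irby, Largo, Ryde}: service 169 + fixed 120 = 289
{Irby, Largo, Quay, Ryde}: service 159 + fixed 190 = 349
No other subset beats 255.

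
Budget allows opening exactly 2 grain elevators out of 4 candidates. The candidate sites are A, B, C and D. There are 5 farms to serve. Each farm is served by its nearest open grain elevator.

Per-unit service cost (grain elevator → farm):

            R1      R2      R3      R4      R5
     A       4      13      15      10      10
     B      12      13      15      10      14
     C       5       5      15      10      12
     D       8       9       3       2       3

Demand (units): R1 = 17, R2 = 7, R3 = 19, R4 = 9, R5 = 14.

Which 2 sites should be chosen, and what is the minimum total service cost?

Choose C and D; total service cost 237.

With exactly 2 open, each farm uses its cheapest among the chosen.
{C, D}: R1→C 5·17=85, R2→C 5·7=35, R3→D 3·19=57, R4→D 2·9=18, R5→D 3·14=42. Service cost 237.
{A, D}: service cost 248
{B, D}: service cost 316
Among all 6 size-2 choices, {C, D} is lowest.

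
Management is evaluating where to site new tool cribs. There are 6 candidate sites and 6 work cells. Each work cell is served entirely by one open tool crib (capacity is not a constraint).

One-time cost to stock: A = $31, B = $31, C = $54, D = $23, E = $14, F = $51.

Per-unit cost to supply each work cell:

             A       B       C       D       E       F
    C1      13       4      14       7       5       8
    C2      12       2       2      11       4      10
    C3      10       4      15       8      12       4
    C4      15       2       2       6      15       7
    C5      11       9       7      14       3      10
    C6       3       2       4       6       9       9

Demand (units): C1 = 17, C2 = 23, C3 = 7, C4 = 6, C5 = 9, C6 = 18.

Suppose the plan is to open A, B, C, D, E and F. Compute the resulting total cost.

Each work cell is assigned to its cheapest site among the open ones.
{A, B, C, D, E, F}: C1→B 4·17=68, C2→B 2·23=46, C3→B 4·7=28, C4→B 2·6=12, C5→E 3·9=27, C6→B 2·18=36. Service 217; fixed 204; total 421.

Total cost: 421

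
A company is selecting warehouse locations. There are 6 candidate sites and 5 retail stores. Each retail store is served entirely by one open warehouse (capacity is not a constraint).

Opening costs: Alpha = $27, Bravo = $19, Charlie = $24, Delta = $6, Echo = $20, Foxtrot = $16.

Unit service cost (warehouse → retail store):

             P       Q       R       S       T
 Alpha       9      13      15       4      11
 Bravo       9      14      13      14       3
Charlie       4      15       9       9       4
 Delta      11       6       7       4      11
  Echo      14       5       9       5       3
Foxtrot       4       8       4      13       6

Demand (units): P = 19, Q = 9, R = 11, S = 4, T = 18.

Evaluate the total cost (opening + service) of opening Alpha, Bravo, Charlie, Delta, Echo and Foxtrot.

Total cost: 347

Each retail store is assigned to its cheapest site among the open ones.
{Alpha, Bravo, Charlie, Delta, Echo, Foxtrot}: P→Charlie 4·19=76, Q→Echo 5·9=45, R→Foxtrot 4·11=44, S→Alpha 4·4=16, T→Bravo 3·18=54. Service 235; fixed 112; total 347.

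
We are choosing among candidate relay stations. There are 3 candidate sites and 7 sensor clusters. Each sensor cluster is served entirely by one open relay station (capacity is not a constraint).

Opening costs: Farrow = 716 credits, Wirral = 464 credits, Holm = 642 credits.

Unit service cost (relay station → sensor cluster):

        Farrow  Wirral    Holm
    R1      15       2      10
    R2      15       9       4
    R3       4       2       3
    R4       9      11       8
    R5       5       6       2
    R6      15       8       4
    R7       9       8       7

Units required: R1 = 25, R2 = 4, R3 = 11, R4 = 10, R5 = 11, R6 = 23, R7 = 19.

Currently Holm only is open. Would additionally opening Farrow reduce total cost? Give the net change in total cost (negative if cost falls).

No — net change +716 (cost rises by 716).

Current service cost with {Holm}: 626.
Adding Farrow: each sensor cluster re-picks its cheapest; new service cost 626, saving 0.
Extra fixed cost: 716. Net change = 716 − 0 = 716.
(Totals: 1268 → 1984.)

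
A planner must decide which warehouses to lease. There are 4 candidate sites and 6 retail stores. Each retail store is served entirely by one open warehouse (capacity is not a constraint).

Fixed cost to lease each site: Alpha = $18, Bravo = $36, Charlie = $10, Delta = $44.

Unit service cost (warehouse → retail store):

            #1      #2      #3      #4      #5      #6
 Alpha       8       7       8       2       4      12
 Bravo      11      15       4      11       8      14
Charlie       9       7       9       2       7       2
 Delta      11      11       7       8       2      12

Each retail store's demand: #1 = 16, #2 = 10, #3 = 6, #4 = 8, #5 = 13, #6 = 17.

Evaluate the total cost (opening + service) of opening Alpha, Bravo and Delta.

Total cost: 566

Each retail store is assigned to its cheapest site among the open ones.
{Alpha, Bravo, Delta}: #1→Alpha 8·16=128, #2→Alpha 7·10=70, #3→Bravo 4·6=24, #4→Alpha 2·8=16, #5→Delta 2·13=26, #6→Alpha 12·17=204. Service 468; fixed 98; total 566.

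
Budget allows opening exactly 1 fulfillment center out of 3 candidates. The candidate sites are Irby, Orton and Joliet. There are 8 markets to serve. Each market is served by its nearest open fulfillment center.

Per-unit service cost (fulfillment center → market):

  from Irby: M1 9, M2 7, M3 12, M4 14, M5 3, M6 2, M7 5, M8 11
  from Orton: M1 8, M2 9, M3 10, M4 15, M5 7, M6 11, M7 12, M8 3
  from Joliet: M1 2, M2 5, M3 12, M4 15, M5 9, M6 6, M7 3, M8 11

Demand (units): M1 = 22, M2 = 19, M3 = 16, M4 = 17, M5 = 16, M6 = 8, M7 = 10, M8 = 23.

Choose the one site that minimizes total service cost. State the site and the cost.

With exactly 1 open, each market uses its cheapest among the chosen.
{Joliet}: M1→Joliet 2·22=44, M2→Joliet 5·19=95, M3→Joliet 12·16=192, M4→Joliet 15·17=255, M5→Joliet 9·16=144, M6→Joliet 6·8=48, M7→Joliet 3·10=30, M8→Joliet 11·23=253. Service cost 1061.
{Irby}: service cost 1128
{Orton}: service cost 1151
Among all 3 size-1 choices, {Joliet} is lowest.

Choose Joliet only; total service cost 1061.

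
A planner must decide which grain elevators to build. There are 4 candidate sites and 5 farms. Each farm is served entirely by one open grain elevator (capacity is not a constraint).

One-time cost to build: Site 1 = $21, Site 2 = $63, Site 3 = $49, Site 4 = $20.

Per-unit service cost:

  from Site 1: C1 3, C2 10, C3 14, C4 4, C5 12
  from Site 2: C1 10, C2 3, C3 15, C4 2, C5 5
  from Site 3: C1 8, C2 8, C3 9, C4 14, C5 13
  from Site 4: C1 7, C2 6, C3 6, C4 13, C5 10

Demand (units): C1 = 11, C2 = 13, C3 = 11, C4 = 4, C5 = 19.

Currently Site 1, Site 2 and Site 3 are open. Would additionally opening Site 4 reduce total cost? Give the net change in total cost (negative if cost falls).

Current service cost with {Site 1, Site 2, Site 3}: 274.
Adding Site 4: each farm re-picks its cheapest; new service cost 241, saving 33.
Extra fixed cost: 20. Net change = 20 − 33 = -13.
(Totals: 407 → 394.)

Yes — net change −13 (cost falls by 13).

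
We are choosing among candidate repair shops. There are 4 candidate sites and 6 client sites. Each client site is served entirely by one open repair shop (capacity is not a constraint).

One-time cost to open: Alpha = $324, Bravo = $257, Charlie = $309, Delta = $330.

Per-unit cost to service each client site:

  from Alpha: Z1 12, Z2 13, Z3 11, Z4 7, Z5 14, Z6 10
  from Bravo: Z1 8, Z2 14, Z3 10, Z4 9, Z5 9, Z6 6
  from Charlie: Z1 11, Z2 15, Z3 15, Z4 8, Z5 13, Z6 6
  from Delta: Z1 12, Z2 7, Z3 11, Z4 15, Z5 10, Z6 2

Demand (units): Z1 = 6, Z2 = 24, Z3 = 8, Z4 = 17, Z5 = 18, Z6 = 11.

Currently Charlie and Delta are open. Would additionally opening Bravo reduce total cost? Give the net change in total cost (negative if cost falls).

No — net change +213 (cost rises by 213).

Current service cost with {Charlie, Delta}: 660.
Adding Bravo: each client site re-picks its cheapest; new service cost 616, saving 44.
Extra fixed cost: 257. Net change = 257 − 44 = 213.
(Totals: 1299 → 1512.)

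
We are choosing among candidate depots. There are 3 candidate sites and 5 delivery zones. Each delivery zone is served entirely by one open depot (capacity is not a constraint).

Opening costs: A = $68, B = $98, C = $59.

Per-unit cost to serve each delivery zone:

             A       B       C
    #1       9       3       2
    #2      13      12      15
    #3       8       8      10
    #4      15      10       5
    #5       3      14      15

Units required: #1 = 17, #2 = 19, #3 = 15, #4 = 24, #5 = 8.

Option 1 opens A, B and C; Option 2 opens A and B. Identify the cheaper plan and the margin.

Option 1 is cheaper by 78.

Option 1: {A, B, C}: #1→C 2·17=34, #2→B 12·19=228, #3→A 8·15=120, #4→C 5·24=120, #5→A 3·8=24. Service 526; fixed 225; total 751.
Option 2: {A, B}: #1→B 3·17=51, #2→B 12·19=228, #3→A 8·15=120, #4→B 10·24=240, #5→A 3·8=24. Service 663; fixed 166; total 829.
Difference: |751 − 829| = 78.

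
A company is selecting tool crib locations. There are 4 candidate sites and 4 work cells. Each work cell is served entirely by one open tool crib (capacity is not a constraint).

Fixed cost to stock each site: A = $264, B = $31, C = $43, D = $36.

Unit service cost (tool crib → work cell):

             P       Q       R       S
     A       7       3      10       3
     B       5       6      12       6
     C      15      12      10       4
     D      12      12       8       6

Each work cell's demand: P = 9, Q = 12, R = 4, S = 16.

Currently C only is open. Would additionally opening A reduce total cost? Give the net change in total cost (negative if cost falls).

Current service cost with {C}: 383.
Adding A: each work cell re-picks its cheapest; new service cost 187, saving 196.
Extra fixed cost: 264. Net change = 264 − 196 = 68.
(Totals: 426 → 494.)

No — net change +68 (cost rises by 68).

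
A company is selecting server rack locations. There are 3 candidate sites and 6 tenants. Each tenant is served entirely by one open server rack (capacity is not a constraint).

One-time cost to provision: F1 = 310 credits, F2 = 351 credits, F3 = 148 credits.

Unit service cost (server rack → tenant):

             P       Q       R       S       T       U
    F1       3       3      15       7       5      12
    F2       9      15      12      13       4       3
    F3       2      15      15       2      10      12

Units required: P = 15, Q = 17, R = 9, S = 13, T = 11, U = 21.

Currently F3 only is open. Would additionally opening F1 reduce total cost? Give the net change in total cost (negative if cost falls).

No — net change +51 (cost rises by 51).

Current service cost with {F3}: 808.
Adding F1: each tenant re-picks its cheapest; new service cost 549, saving 259.
Extra fixed cost: 310. Net change = 310 − 259 = 51.
(Totals: 956 → 1007.)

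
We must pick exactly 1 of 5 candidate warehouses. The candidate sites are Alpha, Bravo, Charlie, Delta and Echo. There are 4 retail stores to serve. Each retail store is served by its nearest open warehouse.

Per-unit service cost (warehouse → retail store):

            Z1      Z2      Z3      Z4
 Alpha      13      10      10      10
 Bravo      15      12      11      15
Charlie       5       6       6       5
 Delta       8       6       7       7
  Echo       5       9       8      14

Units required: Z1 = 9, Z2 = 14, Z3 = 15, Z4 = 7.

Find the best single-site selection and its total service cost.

Choose Charlie only; total service cost 254.

With exactly 1 open, each retail store uses its cheapest among the chosen.
{Charlie}: Z1→Charlie 5·9=45, Z2→Charlie 6·14=84, Z3→Charlie 6·15=90, Z4→Charlie 5·7=35. Service cost 254.
{Delta}: service cost 310
{Echo}: service cost 389
Among all 5 size-1 choices, {Charlie} is lowest.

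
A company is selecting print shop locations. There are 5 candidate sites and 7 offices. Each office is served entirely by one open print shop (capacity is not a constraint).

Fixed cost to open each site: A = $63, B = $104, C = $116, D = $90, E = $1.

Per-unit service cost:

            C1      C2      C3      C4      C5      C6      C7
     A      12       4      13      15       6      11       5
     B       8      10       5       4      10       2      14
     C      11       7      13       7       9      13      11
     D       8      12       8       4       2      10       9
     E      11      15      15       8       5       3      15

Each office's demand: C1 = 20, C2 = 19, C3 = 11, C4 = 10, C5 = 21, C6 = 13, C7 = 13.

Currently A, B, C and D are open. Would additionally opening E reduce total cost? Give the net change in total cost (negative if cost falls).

Current service cost with {A, B, C, D}: 464.
Adding E: each office re-picks its cheapest; new service cost 464, saving 0.
Extra fixed cost: 1. Net change = 1 − 0 = 1.
(Totals: 837 → 838.)

No — net change +1 (cost rises by 1).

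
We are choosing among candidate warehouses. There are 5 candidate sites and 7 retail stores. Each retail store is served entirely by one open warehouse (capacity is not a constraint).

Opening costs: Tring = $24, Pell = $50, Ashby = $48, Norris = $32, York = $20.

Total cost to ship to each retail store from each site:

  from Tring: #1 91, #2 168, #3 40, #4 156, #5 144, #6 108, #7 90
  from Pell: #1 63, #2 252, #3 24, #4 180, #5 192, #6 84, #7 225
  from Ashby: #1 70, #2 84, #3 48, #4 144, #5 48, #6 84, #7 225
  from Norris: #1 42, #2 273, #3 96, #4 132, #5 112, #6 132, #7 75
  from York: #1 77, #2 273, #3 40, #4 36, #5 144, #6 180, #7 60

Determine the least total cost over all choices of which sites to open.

For any fixed open set, each retail store goes to its cheapest open site; total = fixed + service.
{Ashby, York}: #1→Ashby 70, #2→Ashby 84, #3→York 40, #4→York 36, #5→Ashby 48, #6→Ashby 84, #7→York 60. Service 422; fixed 68; total 490.
{Ashby, Norris, York}: service 394 + fixed 100 = 494
{Tring, Ashby, York}: service 422 + fixed 92 = 514
{Tring, Pell, Ashby, Norris, York}: service 378 + fixed 174 = 552
No other subset beats 490.

Minimum total cost: 490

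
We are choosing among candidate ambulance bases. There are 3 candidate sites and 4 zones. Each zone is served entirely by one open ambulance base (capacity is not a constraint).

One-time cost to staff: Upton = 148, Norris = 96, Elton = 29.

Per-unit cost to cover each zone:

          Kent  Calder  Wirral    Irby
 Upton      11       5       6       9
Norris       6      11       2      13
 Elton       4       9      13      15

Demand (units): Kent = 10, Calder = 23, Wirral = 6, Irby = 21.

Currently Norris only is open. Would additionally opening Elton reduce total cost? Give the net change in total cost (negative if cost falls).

Current service cost with {Norris}: 598.
Adding Elton: each zone re-picks its cheapest; new service cost 532, saving 66.
Extra fixed cost: 29. Net change = 29 − 66 = -37.
(Totals: 694 → 657.)

Yes — net change −37 (cost falls by 37).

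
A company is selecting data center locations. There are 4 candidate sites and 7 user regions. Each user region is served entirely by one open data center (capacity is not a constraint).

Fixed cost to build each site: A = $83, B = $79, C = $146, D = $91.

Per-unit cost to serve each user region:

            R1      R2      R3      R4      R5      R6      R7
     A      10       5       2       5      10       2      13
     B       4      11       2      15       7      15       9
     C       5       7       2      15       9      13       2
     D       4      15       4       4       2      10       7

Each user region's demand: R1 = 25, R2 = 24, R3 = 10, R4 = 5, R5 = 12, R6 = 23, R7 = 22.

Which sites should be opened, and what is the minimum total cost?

Open A and D; minimum total cost 658.

For any fixed open set, each user region goes to its cheapest open site; total = fixed + service.
{A, D}: R1→D 4·25=100, R2→A 5·24=120, R3→A 2·10=20, R4→D 4·5=20, R5→D 2·12=24, R6→A 2·23=46, R7→D 7·22=154. Service 484; fixed 174; total 658.
{A, C, D}: service 374 + fixed 320 = 694
{A, C}: service 488 + fixed 229 = 717
{A, B, C, D}: service 374 + fixed 399 = 773
(All 15 nonempty subsets were checked; A and D is lowest.)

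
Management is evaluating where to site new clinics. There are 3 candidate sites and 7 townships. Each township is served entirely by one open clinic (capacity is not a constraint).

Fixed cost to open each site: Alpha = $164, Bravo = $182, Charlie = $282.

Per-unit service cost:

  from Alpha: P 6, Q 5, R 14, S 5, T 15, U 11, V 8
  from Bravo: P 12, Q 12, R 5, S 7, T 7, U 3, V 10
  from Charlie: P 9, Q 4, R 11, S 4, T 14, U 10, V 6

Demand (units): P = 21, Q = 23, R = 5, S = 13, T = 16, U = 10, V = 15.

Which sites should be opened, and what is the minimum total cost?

Open Alpha and Bravo; minimum total cost 939.

For any fixed open set, each township goes to its cheapest open site; total = fixed + service.
{Alpha, Bravo}: P→Alpha 6·21=126, Q→Alpha 5·23=115, R→Bravo 5·5=25, S→Alpha 5·13=65, T→Bravo 7·16=112, U→Bravo 3·10=30, V→Alpha 8·15=120. Service 593; fixed 346; total 939.
{Alpha}: service 846 + fixed 164 = 1010
{Bravo, Charlie}: service 590 + fixed 464 = 1054
{Alpha, Bravo, Charlie}: service 527 + fixed 628 = 1155
No other subset beats 939.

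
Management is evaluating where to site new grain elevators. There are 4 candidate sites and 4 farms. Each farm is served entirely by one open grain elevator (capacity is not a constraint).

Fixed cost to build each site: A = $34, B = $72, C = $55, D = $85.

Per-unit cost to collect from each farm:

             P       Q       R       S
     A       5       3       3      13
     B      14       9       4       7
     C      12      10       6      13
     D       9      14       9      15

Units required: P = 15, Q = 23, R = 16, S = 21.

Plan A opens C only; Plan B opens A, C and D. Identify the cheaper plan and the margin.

Plan A: {C}: P→C 12·15=180, Q→C 10·23=230, R→C 6·16=96, S→C 13·21=273. Service 779; fixed 55; total 834.
Plan B: {A, C, D}: P→A 5·15=75, Q→A 3·23=69, R→A 3·16=48, S→A 13·21=273. Service 465; fixed 174; total 639.
Difference: |834 − 639| = 195.

Plan B is cheaper by 195.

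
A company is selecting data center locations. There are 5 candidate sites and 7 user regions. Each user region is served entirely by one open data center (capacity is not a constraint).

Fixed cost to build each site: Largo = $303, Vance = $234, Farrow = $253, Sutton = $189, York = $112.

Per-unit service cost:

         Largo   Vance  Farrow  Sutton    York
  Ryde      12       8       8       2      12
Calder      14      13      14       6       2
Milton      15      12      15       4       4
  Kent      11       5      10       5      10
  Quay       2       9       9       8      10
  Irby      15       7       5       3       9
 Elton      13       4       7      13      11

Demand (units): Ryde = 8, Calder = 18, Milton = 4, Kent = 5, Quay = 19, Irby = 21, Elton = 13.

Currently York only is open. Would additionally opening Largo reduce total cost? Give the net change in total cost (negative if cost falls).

No — net change +151 (cost rises by 151).

Current service cost with {York}: 720.
Adding Largo: each user region re-picks its cheapest; new service cost 568, saving 152.
Extra fixed cost: 303. Net change = 303 − 152 = 151.
(Totals: 832 → 983.)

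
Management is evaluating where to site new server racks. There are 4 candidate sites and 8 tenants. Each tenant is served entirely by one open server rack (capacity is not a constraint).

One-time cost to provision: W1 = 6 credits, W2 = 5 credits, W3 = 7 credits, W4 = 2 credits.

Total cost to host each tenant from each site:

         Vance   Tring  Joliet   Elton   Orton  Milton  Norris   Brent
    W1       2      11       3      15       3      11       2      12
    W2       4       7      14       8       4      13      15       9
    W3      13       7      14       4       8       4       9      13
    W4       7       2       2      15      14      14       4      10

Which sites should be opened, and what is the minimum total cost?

Open W1, W3 and W4; minimum total cost 44.

For any fixed open set, each tenant goes to its cheapest open site; total = fixed + service.
{W1, W3, W4}: Vance→W1 2, Tring→W4 2, Joliet→W4 2, Elton→W3 4, Orton→W1 3, Milton→W3 4, Norris→W1 2, Brent→W4 10. Service 29; fixed 15; total 44.
{W2, W3, W4}: Vance→W2 4, Tring→W4 2, Joliet→W4 2, Elton→W3 4, Orton→W2 4, Milton→W3 4, Norris→W4 4, Brent→W2 9. Service 33; fixed 14; total 47.
{W1, W2, W3, W4}: service 28 + fixed 20 = 48
{W4}: service 68 + fixed 2 = 70
(All 15 nonempty subsets were checked; W1, W3 and W4 is lowest.)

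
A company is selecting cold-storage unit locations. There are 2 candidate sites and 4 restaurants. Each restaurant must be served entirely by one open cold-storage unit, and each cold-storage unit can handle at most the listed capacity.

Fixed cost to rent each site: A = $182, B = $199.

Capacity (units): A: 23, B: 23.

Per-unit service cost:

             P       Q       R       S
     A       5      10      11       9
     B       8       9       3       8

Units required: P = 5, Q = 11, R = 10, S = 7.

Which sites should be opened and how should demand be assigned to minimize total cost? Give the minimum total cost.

Open {A, B}: P→A 5·5=25, Q→B 9·11=99, R→B 3·10=30, S→A 9·7=63.
Loads: A carries 12/23, B carries 21/23. Service 217; fixed 381; total 598.
Next best feasible plan costs 602.

Minimum total cost: 598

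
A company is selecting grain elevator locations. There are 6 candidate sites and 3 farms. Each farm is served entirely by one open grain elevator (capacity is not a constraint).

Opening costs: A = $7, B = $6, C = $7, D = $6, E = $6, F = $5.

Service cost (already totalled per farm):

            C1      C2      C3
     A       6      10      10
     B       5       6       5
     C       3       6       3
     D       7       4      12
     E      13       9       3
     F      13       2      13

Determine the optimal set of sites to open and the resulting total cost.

Open C only; minimum total cost 19.

For any fixed open set, each farm goes to its cheapest open site; total = fixed + service.
{C}: C1→C 3, C2→C 6, C3→C 3. Service 12; fixed 7; total 19.
{C, F}: C1→C 3, C2→F 2, C3→C 3. Service 8; fixed 12; total 20.
{B}: C1→B 5, C2→B 6, C3→B 5. Service 16; fixed 6; total 22.
{A, B, C, D, E, F}: service 8 + fixed 37 = 45
No other subset beats 19.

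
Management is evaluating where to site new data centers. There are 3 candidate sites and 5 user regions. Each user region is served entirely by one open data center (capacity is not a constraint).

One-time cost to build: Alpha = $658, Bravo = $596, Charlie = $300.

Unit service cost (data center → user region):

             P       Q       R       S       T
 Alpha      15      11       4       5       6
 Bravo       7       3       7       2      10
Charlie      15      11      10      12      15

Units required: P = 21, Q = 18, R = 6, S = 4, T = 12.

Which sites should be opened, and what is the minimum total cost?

For any fixed open set, each user region goes to its cheapest open site; total = fixed + service.
{Bravo}: P→Bravo 7·21=147, Q→Bravo 3·18=54, R→Bravo 7·6=42, S→Bravo 2·4=8, T→Bravo 10·12=120. Service 371; fixed 596; total 967.
{Charlie}: P→Charlie 15·21=315, Q→Charlie 11·18=198, R→Charlie 10·6=60, S→Charlie 12·4=48, T→Charlie 15·12=180. Service 801; fixed 300; total 1101.
{Bravo, Charlie}: service 371 + fixed 896 = 1267
{Alpha, Bravo, Charlie}: P→Bravo 7·21=147, Q→Bravo 3·18=54, R→Alpha 4·6=24, S→Bravo 2·4=8, T→Alpha 6·12=72. Service 305; fixed 1554; total 1859.
No other subset beats 967.

Open Bravo only; minimum total cost 967.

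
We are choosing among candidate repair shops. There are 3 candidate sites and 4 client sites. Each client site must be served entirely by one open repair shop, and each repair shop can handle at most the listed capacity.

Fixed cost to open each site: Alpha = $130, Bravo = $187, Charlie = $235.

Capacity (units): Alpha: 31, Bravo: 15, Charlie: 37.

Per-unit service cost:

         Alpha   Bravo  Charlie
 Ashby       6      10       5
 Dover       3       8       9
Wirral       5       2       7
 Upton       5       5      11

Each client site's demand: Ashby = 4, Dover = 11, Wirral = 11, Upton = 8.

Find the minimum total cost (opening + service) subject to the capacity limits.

Minimum total cost: 436

Open {Alpha, Bravo}: Ashby→Alpha 6·4=24, Dover→Alpha 3·11=33, Wirral→Bravo 2·11=22, Upton→Alpha 5·8=40.
Loads: Alpha carries 23/31, Bravo carries 11/15. Service 119; fixed 317; total 436.
Next best feasible plan costs 452.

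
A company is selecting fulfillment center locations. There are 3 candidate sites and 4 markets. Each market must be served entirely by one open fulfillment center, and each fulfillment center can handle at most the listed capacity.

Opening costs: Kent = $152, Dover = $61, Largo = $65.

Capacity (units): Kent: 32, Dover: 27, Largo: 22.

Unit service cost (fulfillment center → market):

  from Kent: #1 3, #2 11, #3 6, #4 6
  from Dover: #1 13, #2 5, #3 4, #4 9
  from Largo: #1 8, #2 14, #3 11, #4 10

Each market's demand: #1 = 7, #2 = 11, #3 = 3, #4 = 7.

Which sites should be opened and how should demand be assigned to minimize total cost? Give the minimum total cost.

Minimum total cost: 312

Open {Dover, Largo}: #1→Largo 8·7=56, #2→Dover 5·11=55, #3→Dover 4·3=12, #4→Dover 9·7=63.
Loads: Dover carries 21/27, Largo carries 7/22. Service 186; fixed 126; total 312.
Next best feasible plan costs 319.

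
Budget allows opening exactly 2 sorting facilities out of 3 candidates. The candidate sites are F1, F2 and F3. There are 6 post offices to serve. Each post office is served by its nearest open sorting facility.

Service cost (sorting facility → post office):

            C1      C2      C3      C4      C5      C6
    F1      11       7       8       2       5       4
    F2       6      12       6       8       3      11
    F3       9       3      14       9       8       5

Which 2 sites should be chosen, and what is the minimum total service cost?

Choose F1 and F2; total service cost 28.

With exactly 2 open, each post office uses its cheapest among the chosen.
{F1, F2}: C1→F2 6, C2→F1 7, C3→F2 6, C4→F1 2, C5→F2 3, C6→F1 4. Service cost 28.
{F1, F3}: service cost 31
{F2, F3}: service cost 31
Among all 3 size-2 choices, {F1, F2} is lowest.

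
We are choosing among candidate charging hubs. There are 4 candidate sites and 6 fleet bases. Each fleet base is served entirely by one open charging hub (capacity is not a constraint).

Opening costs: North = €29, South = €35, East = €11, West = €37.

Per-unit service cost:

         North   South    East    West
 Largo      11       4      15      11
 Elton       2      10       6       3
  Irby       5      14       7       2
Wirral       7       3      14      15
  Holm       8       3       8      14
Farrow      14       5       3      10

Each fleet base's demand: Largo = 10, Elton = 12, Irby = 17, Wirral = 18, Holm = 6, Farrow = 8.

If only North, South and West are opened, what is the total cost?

Each fleet base is assigned to its cheapest site among the open ones.
{North, South, West}: Largo→South 4·10=40, Elton→North 2·12=24, Irby→West 2·17=34, Wirral→South 3·18=54, Holm→South 3·6=18, Farrow→South 5·8=40. Service 210; fixed 101; total 311.

Total cost: 311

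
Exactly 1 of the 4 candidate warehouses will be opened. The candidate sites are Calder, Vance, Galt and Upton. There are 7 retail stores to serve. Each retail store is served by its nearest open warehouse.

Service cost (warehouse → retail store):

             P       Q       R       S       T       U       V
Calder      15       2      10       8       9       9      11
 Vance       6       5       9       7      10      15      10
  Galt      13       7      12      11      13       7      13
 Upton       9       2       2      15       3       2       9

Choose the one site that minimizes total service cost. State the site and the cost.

Choose Upton only; total service cost 42.

With exactly 1 open, each retail store uses its cheapest among the chosen.
{Upton}: P→Upton 9, Q→Upton 2, R→Upton 2, S→Upton 15, T→Upton 3, U→Upton 2, V→Upton 9. Service cost 42.
{Vance}: service cost 62
{Calder}: service cost 64
Among all 4 size-1 choices, {Upton} is lowest.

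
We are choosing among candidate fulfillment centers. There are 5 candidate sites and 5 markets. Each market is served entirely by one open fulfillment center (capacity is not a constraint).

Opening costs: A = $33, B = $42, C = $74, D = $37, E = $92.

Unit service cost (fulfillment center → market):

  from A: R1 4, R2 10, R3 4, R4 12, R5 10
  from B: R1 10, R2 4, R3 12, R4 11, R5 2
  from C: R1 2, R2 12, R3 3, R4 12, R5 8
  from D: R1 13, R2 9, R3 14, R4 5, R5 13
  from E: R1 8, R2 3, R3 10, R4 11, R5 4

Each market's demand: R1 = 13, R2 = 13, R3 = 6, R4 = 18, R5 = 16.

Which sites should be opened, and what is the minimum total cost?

Open A, B and D; minimum total cost 362.

For any fixed open set, each market goes to its cheapest open site; total = fixed + service.
{A, B, D}: R1→A 4·13=52, R2→B 4·13=52, R3→A 4·6=24, R4→D 5·18=90, R5→B 2·16=32. Service 250; fixed 112; total 362.
{B, C, D}: service 218 + fixed 153 = 371
{A, B, C, D}: R1→C 2·13=26, R2→B 4·13=52, R3→C 3·6=18, R4→D 5·18=90, R5→B 2·16=32. Service 218; fixed 186; total 404.
{A, B, C, D, E}: R1→C 2·13=26, R2→E 3·13=39, R3→C 3·6=18, R4→D 5·18=90, R5→B 2·16=32. Service 205; fixed 278; total 483.
No other subset beats 362.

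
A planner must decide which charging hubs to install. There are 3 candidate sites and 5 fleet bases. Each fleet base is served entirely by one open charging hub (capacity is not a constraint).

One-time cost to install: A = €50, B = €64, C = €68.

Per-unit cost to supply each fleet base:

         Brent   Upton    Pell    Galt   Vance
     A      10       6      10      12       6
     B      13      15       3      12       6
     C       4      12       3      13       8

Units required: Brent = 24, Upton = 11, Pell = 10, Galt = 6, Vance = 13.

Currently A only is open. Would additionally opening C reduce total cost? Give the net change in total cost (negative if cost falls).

Current service cost with {A}: 556.
Adding C: each fleet base re-picks its cheapest; new service cost 342, saving 214.
Extra fixed cost: 68. Net change = 68 − 214 = -146.
(Totals: 606 → 460.)

Yes — net change −146 (cost falls by 146).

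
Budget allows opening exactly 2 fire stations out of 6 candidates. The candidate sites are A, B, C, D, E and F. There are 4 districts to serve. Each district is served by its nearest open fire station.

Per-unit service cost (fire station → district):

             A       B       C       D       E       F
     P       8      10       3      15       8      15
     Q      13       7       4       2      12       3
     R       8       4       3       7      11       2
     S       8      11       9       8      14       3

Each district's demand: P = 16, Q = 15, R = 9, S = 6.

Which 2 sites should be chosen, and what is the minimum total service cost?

Choose C and F; total service cost 129.

With exactly 2 open, each district uses its cheapest among the chosen.
{C, F}: P→C 3·16=48, Q→F 3·15=45, R→F 2·9=18, S→F 3·6=18. Service cost 129.
{C, D}: service cost 153
{A, C}: service cost 183
Among all 15 size-2 choices, {C, F} is lowest.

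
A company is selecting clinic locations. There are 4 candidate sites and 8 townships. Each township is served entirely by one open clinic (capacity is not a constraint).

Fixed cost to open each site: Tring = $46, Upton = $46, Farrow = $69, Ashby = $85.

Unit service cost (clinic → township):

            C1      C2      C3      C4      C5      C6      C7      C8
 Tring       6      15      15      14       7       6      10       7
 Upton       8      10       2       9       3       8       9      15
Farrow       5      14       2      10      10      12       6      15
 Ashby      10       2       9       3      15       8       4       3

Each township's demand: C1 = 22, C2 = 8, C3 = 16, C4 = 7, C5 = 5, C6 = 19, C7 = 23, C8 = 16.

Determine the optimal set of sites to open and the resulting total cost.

Open Tring, Upton and Ashby; minimum total cost 647.

For any fixed open set, each township goes to its cheapest open site; total = fixed + service.
{Tring, Upton, Ashby}: C1→Tring 6·22=132, C2→Ashby 2·8=16, C3→Upton 2·16=32, C4→Ashby 3·7=21, C5→Upton 3·5=15, C6→Tring 6·19=114, C7→Ashby 4·23=92, C8→Ashby 3·16=48. Service 470; fixed 177; total 647.
{Tring, Farrow, Ashby}: service 468 + fixed 200 = 668
{Farrow, Ashby}: service 521 + fixed 154 = 675
{Tring, Upton, Farrow, Ashby}: service 448 + fixed 246 = 694
No other subset beats 647.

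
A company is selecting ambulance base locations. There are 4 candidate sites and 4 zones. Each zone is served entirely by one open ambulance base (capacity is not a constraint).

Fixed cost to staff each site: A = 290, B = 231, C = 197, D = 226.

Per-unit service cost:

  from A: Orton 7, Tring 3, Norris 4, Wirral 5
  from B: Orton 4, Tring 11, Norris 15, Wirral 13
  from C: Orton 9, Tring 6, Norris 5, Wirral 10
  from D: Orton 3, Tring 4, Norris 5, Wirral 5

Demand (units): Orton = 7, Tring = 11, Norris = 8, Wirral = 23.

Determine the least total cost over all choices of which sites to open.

For any fixed open set, each zone goes to its cheapest open site; total = fixed + service.
{D}: Orton→D 3·7=21, Tring→D 4·11=44, Norris→D 5·8=40, Wirral→D 5·23=115. Service 220; fixed 226; total 446.
{A}: Orton→A 7·7=49, Tring→A 3·11=33, Norris→A 4·8=32, Wirral→A 5·23=115. Service 229; fixed 290; total 519.
{C}: service 399 + fixed 197 = 596
{A, B, C, D}: service 201 + fixed 944 = 1145
(All 15 nonempty subsets were checked; D only is lowest.)

Minimum total cost: 446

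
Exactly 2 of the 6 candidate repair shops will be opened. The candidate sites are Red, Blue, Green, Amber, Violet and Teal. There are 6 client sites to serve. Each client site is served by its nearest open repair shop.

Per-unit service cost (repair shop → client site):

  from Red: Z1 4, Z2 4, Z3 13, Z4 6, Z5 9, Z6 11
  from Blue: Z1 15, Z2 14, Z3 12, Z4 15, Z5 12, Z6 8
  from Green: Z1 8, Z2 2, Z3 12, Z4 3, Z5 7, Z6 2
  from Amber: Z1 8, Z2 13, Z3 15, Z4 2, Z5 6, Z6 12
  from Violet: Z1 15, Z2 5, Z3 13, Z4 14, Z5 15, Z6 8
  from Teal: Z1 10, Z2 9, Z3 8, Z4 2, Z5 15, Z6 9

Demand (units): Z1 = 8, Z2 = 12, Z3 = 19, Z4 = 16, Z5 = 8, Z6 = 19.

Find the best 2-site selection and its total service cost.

Choose Green and Teal; total service cost 366.

With exactly 2 open, each client site uses its cheapest among the chosen.
{Green, Teal}: Z1→Green 8·8=64, Z2→Green 2·12=24, Z3→Teal 8·19=152, Z4→Teal 2·16=32, Z5→Green 7·8=56, Z6→Green 2·19=38. Service cost 366.
{Red, Green}: service cost 426
{Green, Amber}: service cost 434
Among all 15 size-2 choices, {Green, Teal} is lowest.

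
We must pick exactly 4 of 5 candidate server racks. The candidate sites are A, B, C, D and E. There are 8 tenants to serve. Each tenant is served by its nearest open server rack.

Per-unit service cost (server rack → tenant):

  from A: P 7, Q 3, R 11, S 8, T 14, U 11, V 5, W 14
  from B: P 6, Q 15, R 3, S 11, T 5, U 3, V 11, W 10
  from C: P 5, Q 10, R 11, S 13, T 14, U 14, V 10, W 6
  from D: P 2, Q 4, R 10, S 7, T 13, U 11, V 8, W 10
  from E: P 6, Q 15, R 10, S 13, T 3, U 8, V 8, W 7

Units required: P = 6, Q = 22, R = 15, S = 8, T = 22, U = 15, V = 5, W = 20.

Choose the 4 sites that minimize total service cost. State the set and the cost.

With exactly 4 open, each tenant uses its cheapest among the chosen.
{A, B, D, E}: P→D 2·6=12, Q→A 3·22=66, R→B 3·15=45, S→D 7·8=56, T→E 3·22=66, U→B 3·15=45, V→A 5·5=25, W→E 7·20=140. Service cost 455.
{A, B, C, E}: service cost 461
{B, C, D, E}: service cost 472
Among all 5 size-4 choices, {A, B, D, E} is lowest.

Choose A, B, D and E; total service cost 455.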